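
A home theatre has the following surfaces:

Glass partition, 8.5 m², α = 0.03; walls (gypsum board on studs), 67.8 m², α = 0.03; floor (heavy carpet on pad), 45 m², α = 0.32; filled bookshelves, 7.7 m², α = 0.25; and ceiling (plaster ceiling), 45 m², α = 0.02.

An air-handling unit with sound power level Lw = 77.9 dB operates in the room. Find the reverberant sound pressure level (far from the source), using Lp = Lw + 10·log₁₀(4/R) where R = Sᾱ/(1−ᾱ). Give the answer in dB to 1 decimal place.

A = 19.514 sabins; S = 174.0 m².
ᾱ = 0.1121, so room constant R = A/(1−ᾱ) = 21.978 m².
Lp = 77.9 + 10·log₁₀(4/21.978) = 77.9 + (-7.40) = 70.5 dB.

70.5 dB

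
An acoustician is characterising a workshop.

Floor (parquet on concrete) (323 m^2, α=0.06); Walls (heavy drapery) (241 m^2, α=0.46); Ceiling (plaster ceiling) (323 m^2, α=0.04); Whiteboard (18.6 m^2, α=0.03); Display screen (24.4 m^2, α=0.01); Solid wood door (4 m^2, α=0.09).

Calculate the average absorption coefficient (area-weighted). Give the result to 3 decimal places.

S = Σ Sᵢ = 323 + 241 + 323 + 18.6 + 24.4 + 4 = 934.0 m^2.
A = 323*0.06 + 241*0.46 + 323*0.04 + 18.6*0.03 + 24.4*0.01 + 4*0.09 = 144.322 sabins.
ᾱ = 144.322 / 934.0 = 0.155.

0.155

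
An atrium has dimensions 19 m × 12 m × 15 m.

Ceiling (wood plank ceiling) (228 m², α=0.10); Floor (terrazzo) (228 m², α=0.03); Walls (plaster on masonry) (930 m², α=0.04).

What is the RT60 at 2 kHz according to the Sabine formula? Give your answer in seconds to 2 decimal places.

Equivalent absorption area: A = 228·0.10 + 228·0.03 + 930·0.04 = 66.840 m².
Volume V = 19 × 12 × 15 = 3420 m³.
Sabine: RT60 = 0.161 × 3420 / 66.840 = 8.24 s.

8.24 seconds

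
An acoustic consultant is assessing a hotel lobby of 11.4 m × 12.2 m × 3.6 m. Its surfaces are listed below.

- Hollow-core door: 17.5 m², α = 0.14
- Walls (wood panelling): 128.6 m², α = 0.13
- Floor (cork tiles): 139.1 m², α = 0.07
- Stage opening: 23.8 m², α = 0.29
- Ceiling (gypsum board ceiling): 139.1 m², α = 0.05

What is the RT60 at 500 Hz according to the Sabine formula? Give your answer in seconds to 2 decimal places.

1.89 seconds

Total absorption A = 17.5*0.14 + 128.6*0.13 + 139.1*0.07 + 23.8*0.29 + 139.1*0.05
  = 2.450 + 16.718 + 9.737 + 6.902 + 6.955 = 42.762 m² sabins.
Volume V = 11.4 × 12.2 × 3.6 = 500.688 m³.
Sabine: RT60 = 0.161 × 500.688 / 42.762 = 1.89 s.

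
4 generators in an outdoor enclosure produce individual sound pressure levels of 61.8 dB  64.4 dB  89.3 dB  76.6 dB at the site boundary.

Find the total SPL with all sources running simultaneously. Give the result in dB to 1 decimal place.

89.5 dB

Converting to relative power and adding: 10^(61.8/10) + 10^(64.4/10) + 10^(89.3/10) + 10^(76.6/10) = 9.011e+08.
L_total = 10·log₁₀(9.011e+08) = 89.5 dB.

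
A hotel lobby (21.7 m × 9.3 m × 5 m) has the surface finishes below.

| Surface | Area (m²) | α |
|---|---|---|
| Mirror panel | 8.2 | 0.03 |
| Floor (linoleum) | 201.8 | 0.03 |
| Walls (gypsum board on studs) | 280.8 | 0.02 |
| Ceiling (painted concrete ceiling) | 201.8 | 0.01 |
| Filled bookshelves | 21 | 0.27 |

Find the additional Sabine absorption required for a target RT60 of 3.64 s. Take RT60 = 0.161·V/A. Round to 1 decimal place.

25.0 sabins

Summing Sᵢαᵢ: 0.246 + 6.054 + 5.616 + 2.018 + 5.670 → A₁ = 19.604 sabins.
For T = 3.64 s, need A₂ = 0.161·V/T = 0.161·1009.05/3.64 = 44.631 sabins.
Additional absorption ΔA = 44.631 − 19.604 = 25.0 sabins.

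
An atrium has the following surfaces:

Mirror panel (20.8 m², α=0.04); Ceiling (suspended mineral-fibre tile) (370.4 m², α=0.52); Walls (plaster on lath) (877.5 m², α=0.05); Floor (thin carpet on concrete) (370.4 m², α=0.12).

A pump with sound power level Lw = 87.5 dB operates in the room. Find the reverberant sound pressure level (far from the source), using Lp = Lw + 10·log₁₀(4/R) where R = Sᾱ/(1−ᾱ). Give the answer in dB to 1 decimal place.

Σ(Sᵢαᵢ) = 20.8·0.04 + 370.4·0.52 + 877.5·0.05 + 370.4·0.12 = 281.763; total area S = 1639.1 m².
ᾱ = 0.1719, so room constant R = A/(1−ᾱ) = 340.252 m².
Lp = Lw + 10 log₁₀(4/R) = 87.5 -19.30 = 68.2 dB.

68.2 dB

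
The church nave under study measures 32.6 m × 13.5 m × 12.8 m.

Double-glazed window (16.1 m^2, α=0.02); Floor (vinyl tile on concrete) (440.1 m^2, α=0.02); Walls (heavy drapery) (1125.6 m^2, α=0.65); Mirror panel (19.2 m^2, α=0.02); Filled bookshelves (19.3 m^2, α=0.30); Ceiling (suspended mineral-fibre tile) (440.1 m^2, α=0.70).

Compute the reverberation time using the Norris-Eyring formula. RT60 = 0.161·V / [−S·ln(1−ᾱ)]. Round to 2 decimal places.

Total surface area S = 16.1 + 440.1 + 1125.6 + 19.2 + 19.3 + 440.1 = 2060.4 m^2.
Σ(Sᵢαᵢ) = 16.1×0.02 + 440.1×0.02 + 1125.6×0.65 + 19.2×0.02 + 19.3×0.30 + 440.1×0.70 = 1055.008.
ᾱ = 1055.008 / 2060.4 = 0.5120.
Eyring denominator: −S ln(1−ᾱ) = 1478.213.
V = 32.6 × 13.5 × 12.8 = 5633.28 m³.
RT60 = 0.161 × 5633.28 / 1478.213 = 0.61 s.

0.61 s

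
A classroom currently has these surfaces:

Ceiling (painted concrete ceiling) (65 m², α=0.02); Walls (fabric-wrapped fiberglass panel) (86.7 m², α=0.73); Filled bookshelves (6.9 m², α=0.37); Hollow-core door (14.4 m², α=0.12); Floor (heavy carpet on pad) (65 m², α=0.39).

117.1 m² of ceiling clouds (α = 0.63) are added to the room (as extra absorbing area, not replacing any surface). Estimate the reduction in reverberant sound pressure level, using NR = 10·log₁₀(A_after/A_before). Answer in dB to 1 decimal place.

2.5 dB

A_before = Σ Sᵢαᵢ = 65×0.02 + 86.7×0.73 + 6.9×0.37 + 14.4×0.12 + 65×0.39 = 94.222 sabins.
Treatment contributes 117.1·0.63 = 73.773 sabins.
A_after = 94.222 + 73.773 = 167.995 sabins.
NR = 10·log₁₀(167.995/94.222) = 2.5 dB.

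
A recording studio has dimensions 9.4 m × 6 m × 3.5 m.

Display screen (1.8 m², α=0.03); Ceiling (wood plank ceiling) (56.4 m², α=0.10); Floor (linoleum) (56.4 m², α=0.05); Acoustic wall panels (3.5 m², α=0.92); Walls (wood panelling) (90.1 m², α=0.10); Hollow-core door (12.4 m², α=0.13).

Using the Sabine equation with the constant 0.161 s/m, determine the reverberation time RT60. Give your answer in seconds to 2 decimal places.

A = Σ Sᵢαᵢ = 1.8×0.03 + 56.4×0.10 + 56.4×0.05 + 3.5×0.92 + 90.1×0.10 + 12.4×0.13 = 22.356 sabins.
V = 9.4·6·3.5 = 197.4 m³.
T = 0.161 V/A = 0.161·197.4/22.356 = 1.42 s.

1.42 s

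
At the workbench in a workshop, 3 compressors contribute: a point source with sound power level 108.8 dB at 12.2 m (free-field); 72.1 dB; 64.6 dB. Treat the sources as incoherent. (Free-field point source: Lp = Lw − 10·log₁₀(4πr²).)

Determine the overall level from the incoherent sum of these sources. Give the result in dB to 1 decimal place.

Source at 12.2 m: Lp = 108.8 − 10·log₁₀(4π·12.2²) = 108.8 − 10·log₁₀(1870.379) = 76.1 dB.
Σ 10^(Lᵢ/10) = 5.984e+07.
L_total = 10·log₁₀(5.984e+07) = 77.8 dB.

77.8 dB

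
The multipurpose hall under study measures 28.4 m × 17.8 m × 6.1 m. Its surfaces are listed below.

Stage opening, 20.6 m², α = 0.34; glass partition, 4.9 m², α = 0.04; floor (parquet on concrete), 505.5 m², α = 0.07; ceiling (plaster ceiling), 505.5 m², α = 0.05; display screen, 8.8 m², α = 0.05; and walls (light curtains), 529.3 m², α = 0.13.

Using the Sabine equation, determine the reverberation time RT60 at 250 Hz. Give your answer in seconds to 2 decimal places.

3.62 seconds

Total absorption A = 20.6*0.34 + 4.9*0.04 + 505.5*0.07 + 505.5*0.05 + 8.8*0.05 + 529.3*0.13
  = 7.004 + 0.196 + 35.385 + 25.275 + 0.440 + 68.809 = 137.109 m² sabins.
Volume V = 28.4 × 17.8 × 6.1 = 3083.672 m³.
Sabine: RT60 = 0.161 × 3083.672 / 137.109 = 3.62 s.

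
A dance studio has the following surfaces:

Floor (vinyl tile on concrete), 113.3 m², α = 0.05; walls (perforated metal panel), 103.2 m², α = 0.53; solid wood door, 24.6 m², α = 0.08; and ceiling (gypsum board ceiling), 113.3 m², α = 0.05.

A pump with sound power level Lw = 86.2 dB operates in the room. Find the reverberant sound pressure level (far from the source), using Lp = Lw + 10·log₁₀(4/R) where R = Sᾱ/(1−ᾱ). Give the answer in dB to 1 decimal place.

A = 67.994 sabins; S = 354.4 m².
ᾱ = 67.994/354.4 = 0.1919; R = Sᾱ/(1−ᾱ) = 67.994/(1−0.1919) = 84.141 m².
Lp = Lw + 10 log₁₀(4/R) = 86.2 -13.23 = 73.0 dB.

73.0 dB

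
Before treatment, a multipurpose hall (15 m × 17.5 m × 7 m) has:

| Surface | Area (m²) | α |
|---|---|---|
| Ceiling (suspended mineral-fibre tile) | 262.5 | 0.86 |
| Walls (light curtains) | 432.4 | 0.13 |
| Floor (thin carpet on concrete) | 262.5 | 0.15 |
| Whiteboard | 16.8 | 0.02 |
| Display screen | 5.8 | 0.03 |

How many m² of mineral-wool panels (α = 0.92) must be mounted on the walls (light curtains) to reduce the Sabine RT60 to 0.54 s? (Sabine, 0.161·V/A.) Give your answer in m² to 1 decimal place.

A₁ = Σ Sᵢαᵢ = 262.5×0.86 + 432.4×0.13 + 262.5×0.15 + 16.8×0.02 + 5.8×0.03 = 321.847 sabins.
Required A₂ = 0.161·1837.5/0.54 = 547.847 sabins.
ΔA needed = 547.847 − 321.847 = 226.000 sabins.
Net gain per m²: Δα = 0.92 − 0.13 = 0.79.
Panel area = 226.000 / 0.79 = 286.1 m².

286.1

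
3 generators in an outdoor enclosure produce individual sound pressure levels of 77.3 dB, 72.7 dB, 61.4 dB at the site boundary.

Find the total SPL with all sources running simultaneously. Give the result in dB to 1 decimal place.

78.7 dB

Σ 10^(Lᵢ/10) = 7.37e+07.
Back to dB: 10·log₁₀ Σ = 78.7 dB.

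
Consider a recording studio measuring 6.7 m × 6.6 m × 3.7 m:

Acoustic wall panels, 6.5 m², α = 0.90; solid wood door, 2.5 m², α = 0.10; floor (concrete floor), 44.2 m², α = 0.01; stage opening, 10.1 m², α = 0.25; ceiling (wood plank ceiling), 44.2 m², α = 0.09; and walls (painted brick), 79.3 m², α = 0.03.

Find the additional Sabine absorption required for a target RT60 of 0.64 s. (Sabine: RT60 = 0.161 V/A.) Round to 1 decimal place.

25.7 sabins

Summing Sᵢαᵢ: 5.850 + 0.250 + 0.442 + 2.525 + 3.978 + 2.379 → A₁ = 15.424 sabins.
Target A₂ = 0.161·163.614/0.64 = 41.159 sabins (V = 163.614 m³).
Additional absorption ΔA = 41.159 − 15.424 = 25.7 sabins.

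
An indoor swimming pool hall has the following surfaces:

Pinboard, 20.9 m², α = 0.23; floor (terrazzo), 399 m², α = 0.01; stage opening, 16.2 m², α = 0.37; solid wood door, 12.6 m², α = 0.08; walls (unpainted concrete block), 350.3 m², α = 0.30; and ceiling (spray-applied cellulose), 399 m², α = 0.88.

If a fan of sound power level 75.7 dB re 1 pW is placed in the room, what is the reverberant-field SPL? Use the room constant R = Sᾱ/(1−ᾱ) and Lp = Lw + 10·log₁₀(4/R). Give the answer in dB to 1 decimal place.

52.8 dB

Σ(Sᵢαᵢ) = 20.9·0.23 + 399·0.01 + 16.2·0.37 + 12.6·0.08 + 350.3·0.30 + 399·0.88 = 472.009; total area S = 1198.0 m².
ᾱ = 0.3940, so room constant R = A/(1−ᾱ) = 778.893 m².
Lp = Lw + 10 log₁₀(4/R) = 75.7 -22.89 = 52.8 dB.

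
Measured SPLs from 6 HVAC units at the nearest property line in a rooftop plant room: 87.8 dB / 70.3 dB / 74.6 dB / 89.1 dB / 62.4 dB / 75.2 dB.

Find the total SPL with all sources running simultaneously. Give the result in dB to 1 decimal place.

Converting to relative power and adding: 10^(87.8/10) + 10^(70.3/10) + 10^(74.6/10) + 10^(89.1/10) + 10^(62.4/10) + 10^(75.2/10) = 1.49e+09.
Combined level = 10 log₁₀(1.49e+09) = 91.7 dB.

91.7 dB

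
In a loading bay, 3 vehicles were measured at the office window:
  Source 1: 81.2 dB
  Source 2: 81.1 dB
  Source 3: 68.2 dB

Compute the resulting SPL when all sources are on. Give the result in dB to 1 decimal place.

84.3 dB

Converting to relative power and adding: 10^(81.2/10) + 10^(81.1/10) + 10^(68.2/10) = 2.673e+08.
Combined level = 10 log₁₀(2.673e+08) = 84.3 dB.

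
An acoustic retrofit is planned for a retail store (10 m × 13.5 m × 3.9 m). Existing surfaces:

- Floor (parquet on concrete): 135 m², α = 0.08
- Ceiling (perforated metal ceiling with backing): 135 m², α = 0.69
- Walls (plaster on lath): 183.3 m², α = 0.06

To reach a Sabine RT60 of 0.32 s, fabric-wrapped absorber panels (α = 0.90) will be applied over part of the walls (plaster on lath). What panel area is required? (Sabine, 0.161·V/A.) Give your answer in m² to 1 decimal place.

178.5

Summing Sᵢαᵢ: 10.800 + 93.150 + 10.998 → A₁ = 114.948 sabins.
Required A₂ = 0.161·526.5/0.32 = 264.895 sabins.
ΔA needed = 264.895 − 114.948 = 149.947 sabins.
Each m² of panel replacing the walls (plaster on lath) adds (0.90 − 0.06) = 0.84 sabins.
Panel area = 149.947 / 0.84 = 178.5 m².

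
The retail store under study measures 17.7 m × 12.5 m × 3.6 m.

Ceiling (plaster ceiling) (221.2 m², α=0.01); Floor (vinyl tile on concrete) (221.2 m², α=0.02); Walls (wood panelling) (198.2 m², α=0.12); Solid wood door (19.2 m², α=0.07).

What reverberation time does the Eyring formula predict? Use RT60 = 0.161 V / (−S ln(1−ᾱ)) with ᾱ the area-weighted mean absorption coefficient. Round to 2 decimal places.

3.94 s

S = Σ Sᵢ = 659.8 m².
Σ(Sᵢαᵢ) = 221.2×0.01 + 221.2×0.02 + 198.2×0.12 + 19.2×0.07 = 31.764.
ᾱ = 31.764 / 659.8 = 0.0481.
−S·ln(1−ᾱ) = −659.8 × ln(1 − 0.0481) = 32.525.
V = 17.7 × 12.5 × 3.6 = 796.5 m³.
RT60 = 0.161 × 796.5 / 32.525 = 3.94 s.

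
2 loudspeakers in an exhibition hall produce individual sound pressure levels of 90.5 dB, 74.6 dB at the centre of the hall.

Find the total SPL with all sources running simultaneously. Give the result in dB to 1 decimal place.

Σ 10^(Lᵢ/10) = 1.151e+09.
L_total = 10·log₁₀(1.151e+09) = 90.6 dB.

90.6 dB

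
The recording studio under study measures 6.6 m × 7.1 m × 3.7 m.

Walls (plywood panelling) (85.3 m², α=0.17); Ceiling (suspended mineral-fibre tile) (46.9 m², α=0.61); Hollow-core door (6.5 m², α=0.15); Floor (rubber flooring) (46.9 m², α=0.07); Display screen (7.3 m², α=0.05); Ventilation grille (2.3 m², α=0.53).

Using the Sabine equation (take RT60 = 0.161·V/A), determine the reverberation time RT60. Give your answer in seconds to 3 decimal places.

Equivalent absorption area: A = 85.3·0.17 + 46.9·0.61 + 6.5·0.15 + 46.9·0.07 + 7.3·0.05 + 2.3·0.53 = 48.952 m².
Volume V = 6.6 × 7.1 × 3.7 = 173.382 m³.
RT60 = 0.161 · V / A = 0.161 × 173.382 / 48.952 = 0.570 s.

0.570 sec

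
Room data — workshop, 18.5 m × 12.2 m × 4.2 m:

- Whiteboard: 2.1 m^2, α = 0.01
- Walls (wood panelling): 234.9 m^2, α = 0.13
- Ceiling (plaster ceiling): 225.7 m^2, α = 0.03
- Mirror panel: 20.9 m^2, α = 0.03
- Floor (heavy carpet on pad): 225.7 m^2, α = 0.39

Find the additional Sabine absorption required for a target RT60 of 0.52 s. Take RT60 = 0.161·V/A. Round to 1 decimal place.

167.5 sabins

Summing Sᵢαᵢ: 0.021 + 30.537 + 6.771 + 0.627 + 88.023 → A₁ = 125.979 sabins.
Target A₂ = 0.161·947.94/0.52 = 293.497 sabins (V = 947.94 m³).
Shortfall: 293.497 − 125.979 = 167.5 sabins.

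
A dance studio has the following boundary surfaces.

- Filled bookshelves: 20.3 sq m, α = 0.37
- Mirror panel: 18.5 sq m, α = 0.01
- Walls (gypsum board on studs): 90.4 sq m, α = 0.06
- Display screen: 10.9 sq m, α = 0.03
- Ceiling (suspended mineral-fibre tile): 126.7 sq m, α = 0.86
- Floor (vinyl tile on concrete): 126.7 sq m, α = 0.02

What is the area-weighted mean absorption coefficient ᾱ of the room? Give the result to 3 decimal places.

0.318

S = Σ Sᵢ = 20.3 + 18.5 + 90.4 + 10.9 + 126.7 + 126.7 = 393.5 sq m.
Weighted sum Σ Sα = 124.943.
ᾱ = 124.943 / 393.5 = 0.318.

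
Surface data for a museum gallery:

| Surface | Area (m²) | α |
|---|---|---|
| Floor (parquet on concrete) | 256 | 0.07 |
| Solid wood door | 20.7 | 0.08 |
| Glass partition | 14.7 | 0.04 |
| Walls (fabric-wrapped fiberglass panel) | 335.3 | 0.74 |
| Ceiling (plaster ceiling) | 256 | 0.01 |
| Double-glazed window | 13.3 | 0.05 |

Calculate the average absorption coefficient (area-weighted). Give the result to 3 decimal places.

S = Σ Sᵢ = 256 + 20.7 + 14.7 + 335.3 + 256 + 13.3 = 896.0 m².
A = 256·0.07 + 20.7·0.08 + 14.7·0.04 + 335.3·0.74 + 256·0.01 + 13.3·0.05 = 271.511 sabins.
ᾱ = A/S = 0.303.

0.303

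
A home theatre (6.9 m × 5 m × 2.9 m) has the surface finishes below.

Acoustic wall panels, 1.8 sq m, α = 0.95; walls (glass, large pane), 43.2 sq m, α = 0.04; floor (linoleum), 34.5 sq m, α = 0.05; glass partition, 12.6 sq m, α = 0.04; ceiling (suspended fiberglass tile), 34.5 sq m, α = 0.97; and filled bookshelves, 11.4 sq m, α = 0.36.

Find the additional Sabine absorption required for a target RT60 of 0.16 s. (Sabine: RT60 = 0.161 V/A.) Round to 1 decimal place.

Summing Sᵢαᵢ: 1.710 + 1.728 + 1.725 + 0.504 + 33.465 + 4.104 → A₁ = 43.236 sabins.
V = 100.05 m³. Required absorption A₂ = 0.161 × 100.05 / 0.16 = 100.675 sabins.
Shortfall: 100.675 − 43.236 = 57.4 sabins.

57.4 sabins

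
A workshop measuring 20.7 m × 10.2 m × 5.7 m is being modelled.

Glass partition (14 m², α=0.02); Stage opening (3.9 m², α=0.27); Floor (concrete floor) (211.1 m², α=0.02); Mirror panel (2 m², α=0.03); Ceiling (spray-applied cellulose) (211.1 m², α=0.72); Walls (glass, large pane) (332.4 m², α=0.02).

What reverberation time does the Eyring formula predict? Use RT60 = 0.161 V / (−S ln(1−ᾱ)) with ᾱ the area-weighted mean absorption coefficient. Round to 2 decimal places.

1.05 sec

S = Σ Sᵢ = 774.5 m².
Absorption A = 14×0.02 + 3.9×0.27 + 211.1×0.02 + 2×0.03 + 211.1×0.72 + 332.4×0.02 = 164.255 sabins.
Mean coefficient ᾱ = A/S = 0.2121.
−S·ln(1−ᾱ) = −774.5 × ln(1 − 0.2121) = 184.628.
V = 20.7 × 10.2 × 5.7 = 1203.498 m³.
RT60 = 0.161 × 1203.498 / 184.628 = 1.05 s.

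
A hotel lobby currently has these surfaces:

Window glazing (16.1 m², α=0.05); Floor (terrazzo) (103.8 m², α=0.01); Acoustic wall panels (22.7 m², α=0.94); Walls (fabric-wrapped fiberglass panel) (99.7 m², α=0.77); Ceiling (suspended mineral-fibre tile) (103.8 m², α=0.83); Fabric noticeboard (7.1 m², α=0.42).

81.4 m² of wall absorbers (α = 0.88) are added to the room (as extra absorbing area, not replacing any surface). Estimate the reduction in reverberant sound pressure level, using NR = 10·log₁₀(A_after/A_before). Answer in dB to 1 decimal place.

Equivalent absorption area: A_before = 16.1×0.05 + 103.8×0.01 + 22.7×0.94 + 99.7×0.77 + 103.8×0.83 + 7.1×0.42 = 189.086 m².
Treatment contributes 81.4·0.88 = 71.632 sabins.
New total A_after = 260.718 sabins.
NR = 10·log₁₀(260.718/189.086) = 1.4 dB.

1.4 dB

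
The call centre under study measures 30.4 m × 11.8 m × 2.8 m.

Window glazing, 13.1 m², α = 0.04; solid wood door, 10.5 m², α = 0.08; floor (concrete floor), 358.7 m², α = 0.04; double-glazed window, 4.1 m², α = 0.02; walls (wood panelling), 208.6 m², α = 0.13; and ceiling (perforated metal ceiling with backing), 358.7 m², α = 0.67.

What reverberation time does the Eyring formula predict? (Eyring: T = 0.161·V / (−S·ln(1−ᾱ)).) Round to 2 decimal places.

Total surface area S = 13.1 + 10.5 + 358.7 + 4.1 + 208.6 + 358.7 = 953.7 m².
Σ(Sᵢαᵢ) = 13.1×0.04 + 10.5×0.08 + 358.7×0.04 + 4.1×0.02 + 208.6×0.13 + 358.7×0.67 = 283.241.
ᾱ = 283.241 / 953.7 = 0.2970.
Eyring denominator: −S ln(1−ᾱ) = 336.082.
V = 30.4 × 11.8 × 2.8 = 1004.416 m³.
RT60 = 0.161 × 1004.416 / 336.082 = 0.48 s.

0.48 s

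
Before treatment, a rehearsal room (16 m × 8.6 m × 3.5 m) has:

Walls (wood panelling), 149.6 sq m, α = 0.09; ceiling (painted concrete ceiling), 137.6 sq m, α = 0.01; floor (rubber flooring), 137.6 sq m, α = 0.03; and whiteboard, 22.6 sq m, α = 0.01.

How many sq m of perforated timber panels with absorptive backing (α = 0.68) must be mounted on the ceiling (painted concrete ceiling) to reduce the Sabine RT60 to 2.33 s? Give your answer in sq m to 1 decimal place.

Summing Sᵢαᵢ: 13.464 + 1.376 + 4.128 + 0.226 → A₁ = 19.194 sabins.
V = 481.6 m³. Target absorption A₂ = 0.161 × 481.6 / 2.33 = 33.278 sabins.
ΔA needed = 33.278 − 19.194 = 14.084 sabins.
Each sq m of panel replacing the ceiling (painted concrete ceiling) adds (0.68 − 0.01) = 0.67 sabins.
Panel area = 14.084 / 0.67 = 21.0 sq m.

21.0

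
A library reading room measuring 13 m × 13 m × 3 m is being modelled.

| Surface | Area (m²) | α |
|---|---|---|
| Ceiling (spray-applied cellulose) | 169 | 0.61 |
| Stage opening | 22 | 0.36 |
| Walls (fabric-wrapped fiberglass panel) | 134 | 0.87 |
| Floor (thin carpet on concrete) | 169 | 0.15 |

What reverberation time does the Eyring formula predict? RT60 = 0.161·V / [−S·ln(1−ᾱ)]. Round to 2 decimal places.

S = Σ Sᵢ = 494.0 m².
Σ(Sᵢαᵢ) = 169·0.61 + 22·0.36 + 134·0.87 + 169·0.15 = 252.940.
Mean coefficient ᾱ = A/S = 0.5120.
Eyring denominator: −S ln(1−ᾱ) = 354.415.
V = 13 × 13 × 3 = 507 m³.
RT60 = 0.161 × 507 / 354.415 = 0.23 s.

0.23 s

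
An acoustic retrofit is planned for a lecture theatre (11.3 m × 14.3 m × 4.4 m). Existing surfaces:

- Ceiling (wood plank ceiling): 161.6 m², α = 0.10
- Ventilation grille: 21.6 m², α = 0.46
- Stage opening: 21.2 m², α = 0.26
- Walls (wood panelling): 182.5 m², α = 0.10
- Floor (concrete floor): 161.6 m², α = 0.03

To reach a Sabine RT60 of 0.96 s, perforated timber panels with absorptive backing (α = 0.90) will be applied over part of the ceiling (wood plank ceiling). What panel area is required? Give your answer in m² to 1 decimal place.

80.7

A₁ = Σ Sᵢαᵢ = 161.6·0.10 + 21.6·0.46 + 21.2·0.26 + 182.5·0.10 + 161.6·0.03 = 54.706 sabins.
V = 710.996 m³. Target absorption A₂ = 0.161 × 710.996 / 0.96 = 119.240 sabins.
ΔA needed = 119.240 − 54.706 = 64.534 sabins.
Each m² of panel replacing the ceiling (wood plank ceiling) adds (0.90 − 0.10) = 0.80 sabins.
Area = ΔA/Δα = 64.534/0.80 = 80.7 m².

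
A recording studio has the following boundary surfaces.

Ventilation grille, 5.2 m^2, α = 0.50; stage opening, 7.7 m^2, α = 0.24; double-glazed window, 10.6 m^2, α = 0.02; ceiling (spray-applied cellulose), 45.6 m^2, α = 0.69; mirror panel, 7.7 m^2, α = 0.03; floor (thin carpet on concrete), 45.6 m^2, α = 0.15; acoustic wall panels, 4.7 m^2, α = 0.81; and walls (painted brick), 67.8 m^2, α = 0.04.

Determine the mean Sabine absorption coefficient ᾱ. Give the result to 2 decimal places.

0.26

S = Σ Sᵢ = 5.2 + 7.7 + 10.6 + 45.6 + 7.7 + 45.6 + 4.7 + 67.8 = 194.9 m^2.
A = 5.2*0.50 + 7.7*0.24 + 10.6*0.02 + 45.6*0.69 + 7.7*0.03 + 45.6*0.15 + 4.7*0.81 + 67.8*0.04 = 49.714 sabins.
ᾱ = 49.714 / 194.9 = 0.26.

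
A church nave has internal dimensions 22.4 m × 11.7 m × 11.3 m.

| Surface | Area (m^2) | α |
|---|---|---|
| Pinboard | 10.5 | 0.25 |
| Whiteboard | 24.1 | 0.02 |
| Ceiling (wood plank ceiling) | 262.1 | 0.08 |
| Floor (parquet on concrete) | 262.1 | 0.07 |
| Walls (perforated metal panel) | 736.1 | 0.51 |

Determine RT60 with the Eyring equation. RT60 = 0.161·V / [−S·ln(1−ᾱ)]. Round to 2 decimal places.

0.95 s

Total surface area S = 10.5 + 24.1 + 262.1 + 262.1 + 736.1 = 1294.9 m^2.
Σ(Sᵢαᵢ) = 10.5×0.25 + 24.1×0.02 + 262.1×0.08 + 262.1×0.07 + 736.1×0.51 = 417.833.
Mean coefficient ᾱ = A/S = 0.3227.
−S·ln(1−ᾱ) = −1294.9 × ln(1 − 0.3227) = 504.546.
V = 22.4 × 11.7 × 11.3 = 2961.504 m³.
RT60 = 0.161 × 2961.504 / 504.546 = 0.95 s.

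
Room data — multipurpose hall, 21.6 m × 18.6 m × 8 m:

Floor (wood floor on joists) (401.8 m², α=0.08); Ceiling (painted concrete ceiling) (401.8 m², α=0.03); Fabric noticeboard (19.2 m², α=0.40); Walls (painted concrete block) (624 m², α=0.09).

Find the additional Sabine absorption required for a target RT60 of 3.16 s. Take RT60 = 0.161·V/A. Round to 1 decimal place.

55.7 sabins

Equivalent absorption area: A₁ = 401.8*0.08 + 401.8*0.03 + 19.2*0.40 + 624*0.09 = 108.038 m².
V = 3214.08 m³. Required absorption A₂ = 0.161 × 3214.08 / 3.16 = 163.755 sabins.
Additional absorption ΔA = 163.755 − 108.038 = 55.7 sabins.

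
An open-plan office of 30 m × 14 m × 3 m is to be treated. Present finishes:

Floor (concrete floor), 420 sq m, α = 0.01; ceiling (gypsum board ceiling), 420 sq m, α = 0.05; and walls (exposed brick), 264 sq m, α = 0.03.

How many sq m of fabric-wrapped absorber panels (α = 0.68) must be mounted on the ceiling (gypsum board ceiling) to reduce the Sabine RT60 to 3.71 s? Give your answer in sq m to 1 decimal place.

34.2

Total absorption A₁ = 420·0.01 + 420·0.05 + 264·0.03
  = 4.200 + 21.000 + 7.920 = 33.120 sq m sabins.
V = 1260 m³. Target absorption A₂ = 0.161 × 1260 / 3.71 = 54.679 sabins.
ΔA needed = 54.679 − 33.120 = 21.559 sabins.
Each sq m of panel replacing the ceiling (gypsum board ceiling) adds (0.68 − 0.05) = 0.63 sabins.
Panel area = 21.559 / 0.63 = 34.2 sq m.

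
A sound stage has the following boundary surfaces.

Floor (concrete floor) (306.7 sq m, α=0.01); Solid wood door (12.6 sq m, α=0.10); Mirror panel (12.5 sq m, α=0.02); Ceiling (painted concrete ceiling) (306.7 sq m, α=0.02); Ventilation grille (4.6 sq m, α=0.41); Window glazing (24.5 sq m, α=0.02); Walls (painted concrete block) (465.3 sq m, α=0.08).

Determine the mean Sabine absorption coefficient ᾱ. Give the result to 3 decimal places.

0.044

S = Σ Sᵢ = 306.7 + 12.6 + 12.5 + 306.7 + 4.6 + 24.5 + 465.3 = 1132.9 sq m.
Σ(Sᵢαᵢ) = 306.7*0.01 + 12.6*0.10 + 12.5*0.02 + 306.7*0.02 + 4.6*0.41 + 24.5*0.02 + 465.3*0.08 = 50.311.
ᾱ = 50.311 / 1132.9 = 0.044.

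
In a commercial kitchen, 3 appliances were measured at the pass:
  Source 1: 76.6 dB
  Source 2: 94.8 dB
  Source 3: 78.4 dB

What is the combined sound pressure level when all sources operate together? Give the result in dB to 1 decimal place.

95.0 dB

Σ 10^(Lᵢ/10) = 3.135e+09.
L_total = 10·log₁₀(3.135e+09) = 95.0 dB.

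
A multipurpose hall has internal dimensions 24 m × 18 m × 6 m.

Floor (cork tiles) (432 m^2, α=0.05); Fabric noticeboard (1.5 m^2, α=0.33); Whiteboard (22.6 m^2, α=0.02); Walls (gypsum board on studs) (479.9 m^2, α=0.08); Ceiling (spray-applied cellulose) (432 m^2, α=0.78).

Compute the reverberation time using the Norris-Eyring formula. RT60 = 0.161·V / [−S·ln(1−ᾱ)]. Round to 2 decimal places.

0.89 s

S = Σ Sᵢ = 1368.0 m^2.
Σ(Sᵢαᵢ) = 432×0.05 + 1.5×0.33 + 22.6×0.02 + 479.9×0.08 + 432×0.78 = 397.899.
Mean coefficient ᾱ = A/S = 0.2909.
−S·ln(1−ᾱ) = −1368.0 × ln(1 − 0.2909) = 470.262.
V = 24 × 18 × 6 = 2592 m³.
T = 0.161·V/[−S·ln(1−ᾱ)] = 0.161·2592/470.262 = 0.89 s.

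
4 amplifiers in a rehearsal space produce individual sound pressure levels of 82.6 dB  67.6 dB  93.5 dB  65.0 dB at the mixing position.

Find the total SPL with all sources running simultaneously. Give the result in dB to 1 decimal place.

93.9 dB

Converting to relative power and adding: 10^(82.6/10) + 10^(67.6/10) + 10^(93.5/10) + 10^(65.0/10) = 2.43e+09.
Combined level = 10 log₁₀(2.43e+09) = 93.9 dB.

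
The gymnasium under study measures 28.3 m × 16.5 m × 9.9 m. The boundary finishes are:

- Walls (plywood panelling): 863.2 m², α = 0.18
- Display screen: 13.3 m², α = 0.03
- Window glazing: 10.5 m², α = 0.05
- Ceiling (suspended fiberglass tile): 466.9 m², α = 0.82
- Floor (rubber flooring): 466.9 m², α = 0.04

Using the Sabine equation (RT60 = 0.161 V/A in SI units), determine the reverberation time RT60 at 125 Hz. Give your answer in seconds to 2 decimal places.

1.33 sec

Equivalent absorption area: A = 863.2·0.18 + 13.3·0.03 + 10.5·0.05 + 466.9·0.82 + 466.9·0.04 = 557.834 m².
V = 28.3·16.5·9.9 = 4622.805 m³.
RT60 = 0.161 · V / A = 0.161 × 4622.805 / 557.834 = 1.33 s.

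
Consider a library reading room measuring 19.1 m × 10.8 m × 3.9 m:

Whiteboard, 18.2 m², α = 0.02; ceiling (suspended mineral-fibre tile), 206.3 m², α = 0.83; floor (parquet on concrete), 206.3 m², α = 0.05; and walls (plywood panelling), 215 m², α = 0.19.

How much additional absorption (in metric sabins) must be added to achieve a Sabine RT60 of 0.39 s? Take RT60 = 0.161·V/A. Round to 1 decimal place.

Summing Sᵢαᵢ: 0.364 + 171.229 + 10.315 + 40.850 → A₁ = 222.758 sabins.
Target A₂ = 0.161·804.492/0.39 = 332.111 sabins (V = 804.492 m³).
Shortfall: 332.111 − 222.758 = 109.4 sabins.

109.4 sabins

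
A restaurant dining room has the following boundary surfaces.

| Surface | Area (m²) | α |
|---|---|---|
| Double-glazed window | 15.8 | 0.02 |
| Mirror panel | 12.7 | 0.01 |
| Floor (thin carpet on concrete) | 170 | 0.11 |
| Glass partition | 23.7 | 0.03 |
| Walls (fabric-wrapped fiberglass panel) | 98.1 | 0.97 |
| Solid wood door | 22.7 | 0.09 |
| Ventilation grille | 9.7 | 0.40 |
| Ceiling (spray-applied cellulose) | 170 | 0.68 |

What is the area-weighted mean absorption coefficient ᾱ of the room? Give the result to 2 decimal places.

0.45

Total surface area S = 522.7 m².
A = 15.8*0.02 + 12.7*0.01 + 170*0.11 + 23.7*0.03 + 98.1*0.97 + 22.7*0.09 + 9.7*0.40 + 170*0.68 = 236.534 sabins.
ᾱ = 236.534 / 522.7 = 0.45.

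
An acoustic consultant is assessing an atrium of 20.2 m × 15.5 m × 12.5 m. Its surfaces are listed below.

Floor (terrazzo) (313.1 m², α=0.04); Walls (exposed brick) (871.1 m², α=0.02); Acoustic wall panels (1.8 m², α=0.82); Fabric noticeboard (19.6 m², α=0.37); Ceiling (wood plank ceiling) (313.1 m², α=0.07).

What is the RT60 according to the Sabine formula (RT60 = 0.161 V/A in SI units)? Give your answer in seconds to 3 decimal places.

Summing Sᵢαᵢ: 12.524 + 17.422 + 1.476 + 7.252 + 21.917 → A = 60.591 sabins.
V = 20.2·15.5·12.5 = 3913.75 m³.
Sabine: RT60 = 0.161 × 3913.75 / 60.591 = 10.399 s.

10.399 sec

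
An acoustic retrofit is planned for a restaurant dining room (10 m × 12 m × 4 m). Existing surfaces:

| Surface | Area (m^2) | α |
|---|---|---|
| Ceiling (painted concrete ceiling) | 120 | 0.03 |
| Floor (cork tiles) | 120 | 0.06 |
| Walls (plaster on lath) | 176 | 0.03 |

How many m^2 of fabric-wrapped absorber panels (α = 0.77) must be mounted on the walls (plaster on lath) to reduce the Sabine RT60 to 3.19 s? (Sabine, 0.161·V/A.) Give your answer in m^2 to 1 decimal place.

11.0

Total absorption A₁ = 120×0.03 + 120×0.06 + 176×0.03
  = 3.600 + 7.200 + 5.280 = 16.080 m^2 sabins.
Required A₂ = 0.161·480/3.19 = 24.226 sabins.
Absorption to add: 24.226 − 16.080 = 8.146 sabins.
Net gain per m^2: Δα = 0.77 − 0.03 = 0.74.
Panel area = 8.146 / 0.74 = 11.0 m^2.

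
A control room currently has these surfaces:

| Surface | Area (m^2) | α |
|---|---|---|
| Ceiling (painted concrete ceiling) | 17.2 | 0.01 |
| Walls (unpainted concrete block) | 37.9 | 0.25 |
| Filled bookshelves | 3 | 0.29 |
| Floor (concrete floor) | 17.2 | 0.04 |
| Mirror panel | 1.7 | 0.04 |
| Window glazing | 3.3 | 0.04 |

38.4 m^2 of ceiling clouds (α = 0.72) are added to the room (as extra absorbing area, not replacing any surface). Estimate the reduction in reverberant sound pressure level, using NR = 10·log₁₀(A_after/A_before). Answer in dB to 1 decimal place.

Total absorption A_before = 17.2·0.01 + 37.9·0.25 + 3·0.29 + 17.2·0.04 + 1.7·0.04 + 3.3·0.04
  = 0.172 + 9.475 + 0.870 + 0.688 + 0.068 + 0.132 = 11.405 m^2 sabins.
Added absorption = 38.4 × 0.72 = 27.648 sabins.
New total A_after = 39.053 sabins.
Reduction = 10 log₁₀(A_after/A_before) = 10 log₁₀(3.4242) = 5.3 dB.

5.3 dB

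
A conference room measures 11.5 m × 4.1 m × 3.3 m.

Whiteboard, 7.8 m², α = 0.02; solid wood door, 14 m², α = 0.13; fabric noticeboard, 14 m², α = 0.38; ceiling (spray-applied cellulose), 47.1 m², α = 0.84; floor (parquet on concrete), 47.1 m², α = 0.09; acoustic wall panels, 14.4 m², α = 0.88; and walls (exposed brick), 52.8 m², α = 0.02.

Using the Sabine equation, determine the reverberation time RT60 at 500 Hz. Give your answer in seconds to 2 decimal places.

A = Σ Sᵢαᵢ = 7.8·0.02 + 14·0.13 + 14·0.38 + 47.1·0.84 + 47.1·0.09 + 14.4·0.88 + 52.8·0.02 = 64.827 sabins.
Volume V = 11.5 × 4.1 × 3.3 = 155.595 m³.
T = 0.161 V/A = 0.161·155.595/64.827 = 0.39 s.

0.39 seconds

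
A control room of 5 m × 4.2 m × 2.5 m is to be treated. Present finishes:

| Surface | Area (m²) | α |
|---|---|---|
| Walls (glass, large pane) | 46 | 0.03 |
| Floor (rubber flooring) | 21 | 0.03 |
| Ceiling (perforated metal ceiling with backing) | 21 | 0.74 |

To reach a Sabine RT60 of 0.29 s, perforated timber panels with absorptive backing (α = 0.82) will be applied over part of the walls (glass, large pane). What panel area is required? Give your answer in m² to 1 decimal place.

Equivalent absorption area: A₁ = 46*0.03 + 21*0.03 + 21*0.74 = 17.550 m².
V = 52.5 m³. Target absorption A₂ = 0.161 × 52.5 / 0.29 = 29.147 sabins.
Absorption to add: 29.147 − 17.550 = 11.597 sabins.
Net gain per m²: Δα = 0.82 − 0.03 = 0.79.
Area = ΔA/Δα = 11.597/0.79 = 14.7 m².

14.7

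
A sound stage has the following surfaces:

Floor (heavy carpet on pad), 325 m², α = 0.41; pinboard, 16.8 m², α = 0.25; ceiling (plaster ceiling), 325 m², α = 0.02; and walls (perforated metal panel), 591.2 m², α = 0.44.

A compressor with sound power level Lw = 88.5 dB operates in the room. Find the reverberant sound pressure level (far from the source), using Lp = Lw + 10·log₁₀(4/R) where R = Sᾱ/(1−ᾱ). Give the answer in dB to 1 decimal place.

A = 404.078 sabins; S = 1258.0 m².
ᾱ = 0.3212, so room constant R = A/(1−ᾱ) = 595.283 m².
Lp = 88.5 + 10·log₁₀(4/595.283) = 88.5 + (-21.73) = 66.8 dB.

66.8 dB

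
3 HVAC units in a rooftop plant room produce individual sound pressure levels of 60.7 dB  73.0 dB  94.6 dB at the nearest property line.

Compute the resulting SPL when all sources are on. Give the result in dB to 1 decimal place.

Σ 10^(Lᵢ/10) = 2.905e+09.
Combined level = 10 log₁₀(2.905e+09) = 94.6 dB.

94.6 dB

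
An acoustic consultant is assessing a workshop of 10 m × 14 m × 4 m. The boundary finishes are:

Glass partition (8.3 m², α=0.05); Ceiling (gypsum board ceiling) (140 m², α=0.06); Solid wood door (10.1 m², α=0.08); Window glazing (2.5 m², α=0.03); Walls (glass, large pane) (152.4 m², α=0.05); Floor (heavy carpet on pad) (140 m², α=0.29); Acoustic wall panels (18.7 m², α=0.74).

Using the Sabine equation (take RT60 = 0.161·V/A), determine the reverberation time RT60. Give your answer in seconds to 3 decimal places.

1.256 seconds

Summing Sᵢαᵢ: 0.415 + 8.400 + 0.808 + 0.075 + 7.620 + 40.600 + 13.838 → A = 71.756 sabins.
V = 10·14·4 = 560 m³.
RT60 = 0.161 · V / A = 0.161 × 560 / 71.756 = 1.256 s.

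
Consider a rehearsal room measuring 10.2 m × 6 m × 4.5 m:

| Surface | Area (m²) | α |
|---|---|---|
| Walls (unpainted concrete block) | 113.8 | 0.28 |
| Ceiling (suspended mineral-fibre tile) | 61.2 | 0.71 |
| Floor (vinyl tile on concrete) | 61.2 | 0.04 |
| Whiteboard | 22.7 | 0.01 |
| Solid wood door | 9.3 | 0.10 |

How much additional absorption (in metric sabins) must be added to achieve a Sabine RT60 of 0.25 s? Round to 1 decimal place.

98.4 sabins

Summing Sᵢαᵢ: 31.864 + 43.452 + 2.448 + 0.227 + 0.930 → A₁ = 78.921 sabins.
V = 275.4 m³. Required absorption A₂ = 0.161 × 275.4 / 0.25 = 177.358 sabins.
Additional absorption ΔA = 177.358 − 78.921 = 98.4 sabins.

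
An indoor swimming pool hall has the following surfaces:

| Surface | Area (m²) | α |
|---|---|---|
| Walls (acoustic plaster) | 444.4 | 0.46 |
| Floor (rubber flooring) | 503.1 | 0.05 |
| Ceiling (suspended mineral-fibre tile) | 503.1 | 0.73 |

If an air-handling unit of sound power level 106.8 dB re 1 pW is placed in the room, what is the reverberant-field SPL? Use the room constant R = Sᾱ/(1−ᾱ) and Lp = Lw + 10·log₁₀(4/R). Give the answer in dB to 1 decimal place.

82.8 dB

A = 596.842 sabins; S = 1450.6 m².
ᾱ = 596.842/1450.6 = 0.4114; R = Sᾱ/(1−ᾱ) = 596.842/(1−0.4114) = 1014.003 m².
Lp = Lw + 10 log₁₀(4/R) = 106.8 -24.04 = 82.8 dB.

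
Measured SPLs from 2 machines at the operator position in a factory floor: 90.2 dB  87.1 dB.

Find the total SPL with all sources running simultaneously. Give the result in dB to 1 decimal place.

Converting to relative power and adding: 10^(90.2/10) + 10^(87.1/10) = 1.56e+09.
Back to dB: 10·log₁₀ Σ = 91.9 dB.

91.9 dB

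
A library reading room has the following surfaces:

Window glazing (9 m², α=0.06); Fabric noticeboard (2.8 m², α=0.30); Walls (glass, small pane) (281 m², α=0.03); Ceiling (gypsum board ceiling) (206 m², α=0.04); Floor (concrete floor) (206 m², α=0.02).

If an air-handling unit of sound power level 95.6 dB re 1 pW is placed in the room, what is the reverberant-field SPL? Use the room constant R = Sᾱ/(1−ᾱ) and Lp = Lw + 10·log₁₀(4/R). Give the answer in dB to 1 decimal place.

Σ(Sᵢαᵢ) = 9×0.06 + 2.8×0.30 + 281×0.03 + 206×0.04 + 206×0.02 = 22.170; total area S = 704.8 m².
ᾱ = 22.170/704.8 = 0.0315; R = Sᾱ/(1−ᾱ) = 22.170/(1−0.0315) = 22.891 m².
Lp = 95.6 + 10·log₁₀(4/22.891) = 95.6 + (-7.58) = 88.0 dB.

88.0 dB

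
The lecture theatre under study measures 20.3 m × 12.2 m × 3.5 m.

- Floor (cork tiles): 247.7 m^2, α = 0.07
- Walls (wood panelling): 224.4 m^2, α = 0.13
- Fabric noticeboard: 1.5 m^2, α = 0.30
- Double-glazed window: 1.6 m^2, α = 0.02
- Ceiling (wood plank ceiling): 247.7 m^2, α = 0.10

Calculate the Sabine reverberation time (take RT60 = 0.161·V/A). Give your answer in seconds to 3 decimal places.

Summing Sᵢαᵢ: 17.339 + 29.172 + 0.450 + 0.032 + 24.770 → A = 71.763 sabins.
Room volume: 866.81 m³.
Sabine: RT60 = 0.161 × 866.81 / 71.763 = 1.945 s.

1.945 sec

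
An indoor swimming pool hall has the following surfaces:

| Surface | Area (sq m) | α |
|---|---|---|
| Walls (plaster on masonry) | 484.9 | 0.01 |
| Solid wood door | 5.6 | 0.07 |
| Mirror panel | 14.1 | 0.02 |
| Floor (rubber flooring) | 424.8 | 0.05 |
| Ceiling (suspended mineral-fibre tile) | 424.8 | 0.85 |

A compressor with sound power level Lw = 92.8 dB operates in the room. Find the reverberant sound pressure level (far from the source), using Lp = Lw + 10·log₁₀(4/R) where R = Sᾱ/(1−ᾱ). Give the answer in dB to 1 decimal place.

Σ(Sᵢαᵢ) = 484.9×0.01 + 5.6×0.07 + 14.1×0.02 + 424.8×0.05 + 424.8×0.85 = 387.843; total area S = 1354.2 sq m.
ᾱ = 0.2864, so room constant R = A/(1−ᾱ) = 543.502 sq m.
Lp = 92.8 + 10·log₁₀(4/543.502) = 92.8 + (-21.33) = 71.5 dB.

71.5 dB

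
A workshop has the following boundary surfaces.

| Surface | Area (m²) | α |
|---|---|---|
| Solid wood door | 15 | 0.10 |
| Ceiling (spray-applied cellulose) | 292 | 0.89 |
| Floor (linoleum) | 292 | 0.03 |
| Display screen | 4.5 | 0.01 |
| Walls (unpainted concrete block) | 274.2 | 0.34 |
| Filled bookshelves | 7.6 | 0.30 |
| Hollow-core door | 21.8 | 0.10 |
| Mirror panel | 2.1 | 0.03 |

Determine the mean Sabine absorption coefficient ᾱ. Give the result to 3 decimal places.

Total surface area S = 909.2 m².
A = 15*0.10 + 292*0.89 + 292*0.03 + 4.5*0.01 + 274.2*0.34 + 7.6*0.30 + 21.8*0.10 + 2.1*0.03 = 367.936 sabins.
ᾱ = A/S = 0.405.

0.405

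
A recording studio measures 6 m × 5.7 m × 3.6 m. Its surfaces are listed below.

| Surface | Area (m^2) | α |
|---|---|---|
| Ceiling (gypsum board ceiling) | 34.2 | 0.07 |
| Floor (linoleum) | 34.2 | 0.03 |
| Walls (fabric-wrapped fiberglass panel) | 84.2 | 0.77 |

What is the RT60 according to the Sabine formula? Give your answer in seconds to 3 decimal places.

0.290 s

Summing Sᵢαᵢ: 2.394 + 1.026 + 64.834 → A = 68.254 sabins.
V = 6·5.7·3.6 = 123.12 m³.
RT60 = 0.161 · V / A = 0.161 × 123.12 / 68.254 = 0.290 s.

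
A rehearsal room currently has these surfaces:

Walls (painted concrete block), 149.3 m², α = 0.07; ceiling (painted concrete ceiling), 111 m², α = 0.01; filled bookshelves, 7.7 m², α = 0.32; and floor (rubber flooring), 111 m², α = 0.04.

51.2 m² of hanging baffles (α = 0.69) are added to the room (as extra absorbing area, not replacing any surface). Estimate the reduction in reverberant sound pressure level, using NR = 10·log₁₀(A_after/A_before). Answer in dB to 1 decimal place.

4.6 dB

Equivalent absorption area: A_before = 149.3×0.07 + 111×0.01 + 7.7×0.32 + 111×0.04 = 18.465 m².
Added absorption = 51.2 × 0.69 = 35.328 sabins.
A_after = 18.465 + 35.328 = 53.793 sabins.
NR = 10·log₁₀(53.793/18.465) = 4.6 dB.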